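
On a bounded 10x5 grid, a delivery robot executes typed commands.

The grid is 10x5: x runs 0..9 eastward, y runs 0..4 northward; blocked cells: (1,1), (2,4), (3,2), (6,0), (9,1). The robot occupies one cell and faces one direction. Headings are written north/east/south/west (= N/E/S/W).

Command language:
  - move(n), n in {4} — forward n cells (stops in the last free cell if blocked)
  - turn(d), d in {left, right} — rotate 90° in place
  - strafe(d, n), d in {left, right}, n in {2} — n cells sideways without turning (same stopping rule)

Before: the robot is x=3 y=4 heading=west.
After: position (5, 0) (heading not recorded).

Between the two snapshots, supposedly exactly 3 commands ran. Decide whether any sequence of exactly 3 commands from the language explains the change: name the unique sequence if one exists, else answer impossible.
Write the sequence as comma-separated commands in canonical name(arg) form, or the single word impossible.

key: order matters: swapping turn(left) and move(4) lands elsewhere
from: x=3 y=4 heading=west
[1] after turn(left): x=3 y=4 heading=south
[2] after strafe(left, 2): x=5 y=4 heading=south
[3] after move(4): x=5 y=0 heading=south
no rival 3-sequence matches.

turn(left), strafe(left, 2), move(4)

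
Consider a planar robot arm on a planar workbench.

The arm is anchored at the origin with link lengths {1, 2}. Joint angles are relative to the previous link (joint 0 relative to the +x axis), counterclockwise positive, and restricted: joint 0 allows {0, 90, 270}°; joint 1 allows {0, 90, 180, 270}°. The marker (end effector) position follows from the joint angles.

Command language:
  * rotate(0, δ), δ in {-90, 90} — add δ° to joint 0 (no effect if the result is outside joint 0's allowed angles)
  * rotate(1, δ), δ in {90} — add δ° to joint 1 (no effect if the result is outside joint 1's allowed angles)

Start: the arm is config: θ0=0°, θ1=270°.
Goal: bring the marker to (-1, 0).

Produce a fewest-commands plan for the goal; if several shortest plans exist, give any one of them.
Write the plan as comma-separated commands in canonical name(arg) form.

begin: config: θ0=0°, θ1=270°
1. rotate(1, 90) → config: θ0=0°, θ1=0°
2. rotate(1, 90) → config: θ0=0°, θ1=90°
3. rotate(1, 90) → config: θ0=0°, θ1=180°
no 2-step plan works, so 3 is optimal.

rotate(1, 90), rotate(1, 90), rotate(1, 90)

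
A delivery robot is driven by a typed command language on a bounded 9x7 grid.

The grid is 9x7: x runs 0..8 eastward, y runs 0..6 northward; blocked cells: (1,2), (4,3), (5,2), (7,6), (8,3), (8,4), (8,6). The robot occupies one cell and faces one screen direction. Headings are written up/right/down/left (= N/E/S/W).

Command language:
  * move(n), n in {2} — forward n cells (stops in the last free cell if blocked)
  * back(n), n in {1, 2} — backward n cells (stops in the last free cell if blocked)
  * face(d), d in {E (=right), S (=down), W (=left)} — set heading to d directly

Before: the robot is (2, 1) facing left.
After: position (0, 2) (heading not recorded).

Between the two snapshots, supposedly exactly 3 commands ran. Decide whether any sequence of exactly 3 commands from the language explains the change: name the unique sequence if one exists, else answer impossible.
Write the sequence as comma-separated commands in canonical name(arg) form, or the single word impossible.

key: order matters: swapping move(2) and back(1) lands elsewhere
t0: (2, 1) facing left
t=1 move(2) ⇒ (0, 1) facing left
t=2 face(S) ⇒ (0, 1) facing down
t=3 back(1) ⇒ (0, 2) facing down
all 216 alternatives checked — unique.

move(2), face(S), back(1)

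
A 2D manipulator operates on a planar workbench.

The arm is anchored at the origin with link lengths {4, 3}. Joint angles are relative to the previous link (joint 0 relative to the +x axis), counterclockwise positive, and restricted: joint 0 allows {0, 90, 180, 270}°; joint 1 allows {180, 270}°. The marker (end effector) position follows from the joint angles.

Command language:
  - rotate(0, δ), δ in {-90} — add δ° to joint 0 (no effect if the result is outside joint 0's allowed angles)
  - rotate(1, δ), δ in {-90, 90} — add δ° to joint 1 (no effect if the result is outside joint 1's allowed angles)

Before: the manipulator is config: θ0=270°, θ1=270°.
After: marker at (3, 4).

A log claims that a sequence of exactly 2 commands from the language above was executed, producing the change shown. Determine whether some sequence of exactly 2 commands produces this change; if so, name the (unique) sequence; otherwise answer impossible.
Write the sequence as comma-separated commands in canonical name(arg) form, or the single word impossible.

rotate(0, -90), rotate(0, -90)

initial: config: θ0=270°, θ1=270°
t=1 rotate(0, -90) ⇒ config: θ0=180°, θ1=270°
t=2 rotate(0, -90) ⇒ config: θ0=90°, θ1=270°
all 9 alternatives checked — unique.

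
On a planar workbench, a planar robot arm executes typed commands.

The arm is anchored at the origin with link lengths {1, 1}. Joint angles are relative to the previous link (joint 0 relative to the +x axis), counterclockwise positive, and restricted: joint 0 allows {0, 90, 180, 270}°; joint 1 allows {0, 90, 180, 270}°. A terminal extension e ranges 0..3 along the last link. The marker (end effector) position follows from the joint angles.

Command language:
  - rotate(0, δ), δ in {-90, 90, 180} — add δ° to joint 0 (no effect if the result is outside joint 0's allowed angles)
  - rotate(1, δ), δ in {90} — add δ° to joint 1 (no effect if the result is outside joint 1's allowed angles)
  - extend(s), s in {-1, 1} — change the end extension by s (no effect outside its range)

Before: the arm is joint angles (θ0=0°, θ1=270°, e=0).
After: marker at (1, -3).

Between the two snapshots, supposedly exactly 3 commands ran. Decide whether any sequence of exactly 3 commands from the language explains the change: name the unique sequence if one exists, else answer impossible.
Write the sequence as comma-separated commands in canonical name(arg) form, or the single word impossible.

extend(-1), extend(1), extend(1)

key: order matters: swapping extend(-1) and extend(1) lands elsewhere
start: joint angles (θ0=0°, θ1=270°, e=0)
[1] after extend(-1): joint angles (θ0=0°, θ1=270°, e=0)
[2] after extend(1): joint angles (θ0=0°, θ1=270°, e=1)
[3] after extend(1): joint angles (θ0=0°, θ1=270°, e=2)
no rival 3-sequence matches.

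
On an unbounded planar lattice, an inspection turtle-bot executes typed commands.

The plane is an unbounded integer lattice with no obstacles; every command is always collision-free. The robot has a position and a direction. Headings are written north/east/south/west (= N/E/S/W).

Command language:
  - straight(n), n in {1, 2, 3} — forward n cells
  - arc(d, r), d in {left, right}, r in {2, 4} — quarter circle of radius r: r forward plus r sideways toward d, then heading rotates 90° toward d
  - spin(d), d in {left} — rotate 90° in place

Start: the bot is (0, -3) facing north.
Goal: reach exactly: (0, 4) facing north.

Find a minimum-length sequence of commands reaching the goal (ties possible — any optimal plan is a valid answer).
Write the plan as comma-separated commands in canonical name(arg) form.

straight(1), straight(3), straight(3)

start: (0, -3) facing north
t=1 straight(1) ⇒ (0, -2) facing north
t=2 straight(3) ⇒ (0, 1) facing north
t=3 straight(3) ⇒ (0, 4) facing north
minimal: 3 command(s), checked below 3.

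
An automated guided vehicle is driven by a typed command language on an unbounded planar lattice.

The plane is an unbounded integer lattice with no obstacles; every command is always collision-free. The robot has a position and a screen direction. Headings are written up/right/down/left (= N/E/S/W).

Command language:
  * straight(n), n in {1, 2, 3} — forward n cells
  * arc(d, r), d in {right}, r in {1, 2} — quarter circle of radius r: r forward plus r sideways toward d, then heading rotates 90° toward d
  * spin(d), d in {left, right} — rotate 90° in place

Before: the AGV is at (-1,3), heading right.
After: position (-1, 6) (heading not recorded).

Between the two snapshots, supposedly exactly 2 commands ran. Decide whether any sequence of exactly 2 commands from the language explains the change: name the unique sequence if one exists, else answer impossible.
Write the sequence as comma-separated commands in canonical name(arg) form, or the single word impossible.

key: order matters: swapping spin(left) and straight(3) lands elsewhere
begin: at (-1,3), heading right
[1] after spin(left): at (-1,3), heading up
[2] after straight(3): at (-1,6), heading up
no other 2-command option fits: unique.

spin(left), straight(3)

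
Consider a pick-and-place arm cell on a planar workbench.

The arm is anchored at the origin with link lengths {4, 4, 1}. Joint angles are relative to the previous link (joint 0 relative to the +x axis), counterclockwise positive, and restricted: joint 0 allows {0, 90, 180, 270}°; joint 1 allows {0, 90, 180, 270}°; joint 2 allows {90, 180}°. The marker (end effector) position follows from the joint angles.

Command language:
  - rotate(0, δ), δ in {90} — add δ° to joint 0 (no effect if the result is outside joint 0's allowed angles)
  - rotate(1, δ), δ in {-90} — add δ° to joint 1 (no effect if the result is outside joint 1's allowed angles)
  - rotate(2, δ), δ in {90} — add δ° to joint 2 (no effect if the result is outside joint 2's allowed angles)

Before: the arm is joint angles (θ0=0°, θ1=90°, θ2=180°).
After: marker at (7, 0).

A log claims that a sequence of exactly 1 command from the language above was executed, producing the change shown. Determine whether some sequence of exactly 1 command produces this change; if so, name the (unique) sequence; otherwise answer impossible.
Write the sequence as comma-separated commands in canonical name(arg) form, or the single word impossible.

start: joint angles (θ0=0°, θ1=90°, θ2=180°)
1. rotate(1, -90) → joint angles (θ0=0°, θ1=0°, θ2=180°)
no other 1-command option fits: unique.

rotate(1, -90)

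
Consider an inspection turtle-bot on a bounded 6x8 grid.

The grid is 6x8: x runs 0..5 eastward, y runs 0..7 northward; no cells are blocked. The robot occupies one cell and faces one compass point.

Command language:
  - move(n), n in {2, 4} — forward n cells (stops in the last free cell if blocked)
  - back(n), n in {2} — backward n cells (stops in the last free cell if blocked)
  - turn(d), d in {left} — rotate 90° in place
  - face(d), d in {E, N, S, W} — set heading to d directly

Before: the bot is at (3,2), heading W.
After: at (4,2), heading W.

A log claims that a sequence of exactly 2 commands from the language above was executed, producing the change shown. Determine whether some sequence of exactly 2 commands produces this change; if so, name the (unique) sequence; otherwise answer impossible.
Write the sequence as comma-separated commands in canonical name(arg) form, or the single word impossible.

every 2-command combo misses the target.

impossible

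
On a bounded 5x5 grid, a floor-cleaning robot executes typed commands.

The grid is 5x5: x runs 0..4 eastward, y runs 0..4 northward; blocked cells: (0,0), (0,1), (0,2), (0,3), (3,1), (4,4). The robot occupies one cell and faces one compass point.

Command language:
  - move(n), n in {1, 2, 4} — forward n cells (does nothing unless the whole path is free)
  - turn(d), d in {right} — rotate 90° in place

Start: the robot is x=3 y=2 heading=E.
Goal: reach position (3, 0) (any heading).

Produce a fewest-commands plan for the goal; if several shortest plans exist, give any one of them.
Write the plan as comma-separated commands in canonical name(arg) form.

begin: x=3 y=2 heading=E
1. move(1) → x=4 y=2 heading=E
2. turn(right) → x=4 y=2 heading=S
3. move(2) → x=4 y=0 heading=S
4. turn(right) → x=4 y=0 heading=W
5. move(1) → x=3 y=0 heading=W
nothing shorter than 5 reaches the goal.

move(1), turn(right), move(2), turn(right), move(1)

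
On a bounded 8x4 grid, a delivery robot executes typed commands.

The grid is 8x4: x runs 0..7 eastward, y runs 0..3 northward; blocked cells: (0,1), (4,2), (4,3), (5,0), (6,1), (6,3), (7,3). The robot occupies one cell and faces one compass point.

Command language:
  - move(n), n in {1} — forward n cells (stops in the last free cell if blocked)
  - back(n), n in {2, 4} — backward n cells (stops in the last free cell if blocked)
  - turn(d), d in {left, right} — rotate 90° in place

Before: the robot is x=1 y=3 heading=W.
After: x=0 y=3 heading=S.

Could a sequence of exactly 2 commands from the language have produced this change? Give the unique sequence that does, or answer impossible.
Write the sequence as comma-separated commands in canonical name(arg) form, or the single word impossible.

move(1), turn(left)

key: order matters: swapping move(1) and turn(left) lands elsewhere
begin: x=1 y=3 heading=W
1. move(1) → x=0 y=3 heading=W
2. turn(left) → x=0 y=3 heading=S
no other 2-command option fits: unique.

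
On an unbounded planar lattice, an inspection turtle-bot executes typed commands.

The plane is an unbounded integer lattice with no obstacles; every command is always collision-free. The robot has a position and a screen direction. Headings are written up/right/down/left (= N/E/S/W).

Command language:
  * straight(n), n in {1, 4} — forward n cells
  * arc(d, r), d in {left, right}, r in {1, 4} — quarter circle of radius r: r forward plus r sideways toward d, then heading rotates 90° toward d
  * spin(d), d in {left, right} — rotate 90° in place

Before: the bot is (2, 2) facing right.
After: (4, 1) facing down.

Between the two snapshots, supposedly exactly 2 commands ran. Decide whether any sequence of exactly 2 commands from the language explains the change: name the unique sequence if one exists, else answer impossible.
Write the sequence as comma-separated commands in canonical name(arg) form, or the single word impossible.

straight(1), arc(right, 1)

key: cell and facing (now S) both changed — the 2 commands mix motion and turning
begin: (2, 2) facing right
t=1 straight(1) ⇒ (3, 2) facing right
t=2 arc(right, 1) ⇒ (4, 1) facing down
all 64 alternatives checked — unique.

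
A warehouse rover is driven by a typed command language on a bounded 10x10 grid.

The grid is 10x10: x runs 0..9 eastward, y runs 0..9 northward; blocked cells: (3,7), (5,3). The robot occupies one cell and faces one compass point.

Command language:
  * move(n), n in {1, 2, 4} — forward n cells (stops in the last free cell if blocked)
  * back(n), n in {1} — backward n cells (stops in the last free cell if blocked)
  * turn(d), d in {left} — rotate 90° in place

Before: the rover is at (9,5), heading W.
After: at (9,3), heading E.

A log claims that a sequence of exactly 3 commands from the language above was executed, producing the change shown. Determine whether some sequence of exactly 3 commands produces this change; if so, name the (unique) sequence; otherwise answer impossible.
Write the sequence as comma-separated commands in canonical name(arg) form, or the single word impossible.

key: cell and facing (now E) both changed — the 3 commands mix motion and turning
begin: at (9,5), heading W
[1] after turn(left): at (9,5), heading S
[2] after move(2): at (9,3), heading S
[3] after turn(left): at (9,3), heading E
no rival 3-sequence matches.

turn(left), move(2), turn(left)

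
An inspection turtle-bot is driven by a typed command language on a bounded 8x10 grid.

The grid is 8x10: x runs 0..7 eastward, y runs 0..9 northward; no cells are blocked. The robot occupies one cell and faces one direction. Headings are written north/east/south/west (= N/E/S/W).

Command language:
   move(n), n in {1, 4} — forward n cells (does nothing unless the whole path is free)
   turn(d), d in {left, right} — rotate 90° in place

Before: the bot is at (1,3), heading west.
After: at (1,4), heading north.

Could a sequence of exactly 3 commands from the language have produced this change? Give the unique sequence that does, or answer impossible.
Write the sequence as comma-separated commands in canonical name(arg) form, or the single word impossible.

key: move(4) would leave the grid, so it does nothing
initial: at (1,3), heading west
t=1 move(4) ⇒ at (1,3), heading west
t=2 turn(right) ⇒ at (1,3), heading north
t=3 move(1) ⇒ at (1,4), heading north
uniquely the one of 64 3-step routes that fits.

move(4), turn(right), move(1)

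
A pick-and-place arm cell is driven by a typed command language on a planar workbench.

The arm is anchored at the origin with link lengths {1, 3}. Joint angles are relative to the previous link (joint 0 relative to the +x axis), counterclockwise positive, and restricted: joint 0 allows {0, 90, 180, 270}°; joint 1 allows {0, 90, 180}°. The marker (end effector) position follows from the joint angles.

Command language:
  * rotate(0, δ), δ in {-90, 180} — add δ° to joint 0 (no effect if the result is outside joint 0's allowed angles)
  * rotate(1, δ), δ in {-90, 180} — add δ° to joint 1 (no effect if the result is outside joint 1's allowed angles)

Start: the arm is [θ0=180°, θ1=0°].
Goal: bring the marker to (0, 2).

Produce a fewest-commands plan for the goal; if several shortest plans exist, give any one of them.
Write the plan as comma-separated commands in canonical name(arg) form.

rotate(1, 180), rotate(0, -90), rotate(0, 180)

t0: [θ0=180°, θ1=0°]
[1] after rotate(1, 180): [θ0=180°, θ1=180°]
[2] after rotate(0, -90): [θ0=90°, θ1=180°]
[3] after rotate(0, 180): [θ0=270°, θ1=180°]
nothing shorter than 3 reaches the goal.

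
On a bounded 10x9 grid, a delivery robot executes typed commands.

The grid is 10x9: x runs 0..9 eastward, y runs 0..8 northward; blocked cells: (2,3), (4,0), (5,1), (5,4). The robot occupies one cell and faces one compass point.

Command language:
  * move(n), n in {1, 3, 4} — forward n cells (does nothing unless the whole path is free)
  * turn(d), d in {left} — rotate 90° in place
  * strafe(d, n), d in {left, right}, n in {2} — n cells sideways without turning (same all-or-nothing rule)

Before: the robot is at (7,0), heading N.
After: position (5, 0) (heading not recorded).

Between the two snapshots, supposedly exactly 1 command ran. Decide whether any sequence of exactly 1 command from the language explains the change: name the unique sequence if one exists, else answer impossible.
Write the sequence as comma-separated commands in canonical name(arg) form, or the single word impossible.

strafe(left, 2)

t0: at (7,0), heading N
[1] after strafe(left, 2): at (5,0), heading N
uniquely the one of 6 1-step routes that fits.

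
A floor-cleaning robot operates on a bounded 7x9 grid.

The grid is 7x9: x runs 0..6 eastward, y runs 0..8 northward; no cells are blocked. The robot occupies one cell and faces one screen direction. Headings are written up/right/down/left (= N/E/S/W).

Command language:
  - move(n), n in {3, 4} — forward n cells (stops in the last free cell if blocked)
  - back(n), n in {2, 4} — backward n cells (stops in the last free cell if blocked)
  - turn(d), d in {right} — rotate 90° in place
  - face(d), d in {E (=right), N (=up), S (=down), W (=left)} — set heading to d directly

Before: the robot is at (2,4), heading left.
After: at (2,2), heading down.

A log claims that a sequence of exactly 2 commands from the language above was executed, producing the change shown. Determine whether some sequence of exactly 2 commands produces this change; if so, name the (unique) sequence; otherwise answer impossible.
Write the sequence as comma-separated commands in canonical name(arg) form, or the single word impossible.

impossible

every 2-command combo misses the target.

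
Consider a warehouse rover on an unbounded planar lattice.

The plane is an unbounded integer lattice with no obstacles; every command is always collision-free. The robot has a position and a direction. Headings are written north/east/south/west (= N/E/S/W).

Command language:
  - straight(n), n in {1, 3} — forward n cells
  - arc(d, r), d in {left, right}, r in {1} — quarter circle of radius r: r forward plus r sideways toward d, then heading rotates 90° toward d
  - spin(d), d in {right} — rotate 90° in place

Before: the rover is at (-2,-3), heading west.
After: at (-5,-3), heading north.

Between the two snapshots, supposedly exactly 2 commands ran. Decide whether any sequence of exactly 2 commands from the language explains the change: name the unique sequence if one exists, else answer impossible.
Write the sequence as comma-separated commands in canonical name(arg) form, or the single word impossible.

key: position moved to (-5,-3) AND the heading swung to N — translation plus rotation needed
begin: at (-2,-3), heading west
1. straight(3) → at (-5,-3), heading west
2. spin(right) → at (-5,-3), heading north
no rival 2-sequence matches.

straight(3), spin(right)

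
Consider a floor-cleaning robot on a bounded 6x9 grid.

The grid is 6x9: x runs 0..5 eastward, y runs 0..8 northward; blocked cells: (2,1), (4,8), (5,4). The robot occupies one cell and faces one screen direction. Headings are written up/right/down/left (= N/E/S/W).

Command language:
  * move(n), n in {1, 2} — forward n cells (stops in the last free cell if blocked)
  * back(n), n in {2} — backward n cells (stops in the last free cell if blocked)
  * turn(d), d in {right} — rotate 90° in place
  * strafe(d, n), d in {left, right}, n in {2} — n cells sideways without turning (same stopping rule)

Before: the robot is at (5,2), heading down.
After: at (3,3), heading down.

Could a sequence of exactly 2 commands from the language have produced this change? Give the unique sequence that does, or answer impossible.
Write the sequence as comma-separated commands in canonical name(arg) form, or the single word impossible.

key: still facing S at the end — nothing in the sequence rotates
begin: at (5,2), heading down
step 1 (back(2)): at (5,3), heading down
step 2 (strafe(right, 2)): at (3,3), heading down
no rival 2-sequence matches.

back(2), strafe(right, 2)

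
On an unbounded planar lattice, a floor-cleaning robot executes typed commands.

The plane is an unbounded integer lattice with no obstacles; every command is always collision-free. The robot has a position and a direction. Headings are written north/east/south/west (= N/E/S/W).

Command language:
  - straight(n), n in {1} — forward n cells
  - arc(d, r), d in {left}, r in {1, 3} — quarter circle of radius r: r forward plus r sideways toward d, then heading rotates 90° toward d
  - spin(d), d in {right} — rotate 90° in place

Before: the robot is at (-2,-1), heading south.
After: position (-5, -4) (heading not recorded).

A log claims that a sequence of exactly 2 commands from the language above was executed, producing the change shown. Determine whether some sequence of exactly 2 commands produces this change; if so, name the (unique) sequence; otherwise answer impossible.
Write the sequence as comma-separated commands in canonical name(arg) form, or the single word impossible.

spin(right), arc(left, 3)

key: order matters: swapping spin(right) and arc(left, 3) lands elsewhere
begin: at (-2,-1), heading south
t=1 spin(right) ⇒ at (-2,-1), heading west
t=2 arc(left, 3) ⇒ at (-5,-4), heading south
no other 2-command option fits: unique.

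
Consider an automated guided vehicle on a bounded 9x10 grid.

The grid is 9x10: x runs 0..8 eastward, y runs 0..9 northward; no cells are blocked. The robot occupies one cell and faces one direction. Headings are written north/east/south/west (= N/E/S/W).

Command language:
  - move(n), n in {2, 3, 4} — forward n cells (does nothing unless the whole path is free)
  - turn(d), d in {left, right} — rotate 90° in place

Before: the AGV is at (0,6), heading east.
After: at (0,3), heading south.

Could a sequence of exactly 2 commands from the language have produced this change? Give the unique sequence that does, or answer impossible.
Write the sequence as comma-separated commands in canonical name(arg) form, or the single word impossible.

key: order matters: swapping turn(right) and move(3) lands elsewhere
from: at (0,6), heading east
t=1 turn(right) ⇒ at (0,6), heading south
t=2 move(3) ⇒ at (0,3), heading south
uniquely the one of 25 2-step routes that fits.

turn(right), move(3)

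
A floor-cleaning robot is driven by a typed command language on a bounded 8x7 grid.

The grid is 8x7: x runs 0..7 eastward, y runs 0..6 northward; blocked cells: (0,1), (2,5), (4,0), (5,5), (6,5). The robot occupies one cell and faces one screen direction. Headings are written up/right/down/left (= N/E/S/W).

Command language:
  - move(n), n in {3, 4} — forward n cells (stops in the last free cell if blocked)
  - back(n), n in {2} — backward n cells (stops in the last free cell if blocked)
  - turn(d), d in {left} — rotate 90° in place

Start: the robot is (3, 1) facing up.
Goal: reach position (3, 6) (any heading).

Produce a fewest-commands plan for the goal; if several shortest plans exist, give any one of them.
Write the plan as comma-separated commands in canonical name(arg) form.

move(4), move(4)

start: (3, 1) facing up
step 1 (move(4)): (3, 5) facing up
step 2 (move(4)): (3, 6) facing up
minimal: 2 command(s), checked below 2.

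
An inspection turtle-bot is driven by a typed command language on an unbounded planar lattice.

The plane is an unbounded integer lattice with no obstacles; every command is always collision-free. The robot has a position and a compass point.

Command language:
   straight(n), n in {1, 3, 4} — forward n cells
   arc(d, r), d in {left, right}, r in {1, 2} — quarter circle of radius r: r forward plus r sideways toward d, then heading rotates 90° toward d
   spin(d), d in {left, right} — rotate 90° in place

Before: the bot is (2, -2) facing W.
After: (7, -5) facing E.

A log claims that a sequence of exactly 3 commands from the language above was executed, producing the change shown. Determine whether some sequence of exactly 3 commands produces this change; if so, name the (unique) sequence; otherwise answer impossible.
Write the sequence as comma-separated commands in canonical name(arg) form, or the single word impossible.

arc(left, 1), arc(left, 2), straight(4)

key: running straight(4) before arc(left, 1) would end elsewhere — order is forced
start: (2, -2) facing W
t=1 arc(left, 1) ⇒ (1, -3) facing S
t=2 arc(left, 2) ⇒ (3, -5) facing E
t=3 straight(4) ⇒ (7, -5) facing E
no rival 3-sequence matches.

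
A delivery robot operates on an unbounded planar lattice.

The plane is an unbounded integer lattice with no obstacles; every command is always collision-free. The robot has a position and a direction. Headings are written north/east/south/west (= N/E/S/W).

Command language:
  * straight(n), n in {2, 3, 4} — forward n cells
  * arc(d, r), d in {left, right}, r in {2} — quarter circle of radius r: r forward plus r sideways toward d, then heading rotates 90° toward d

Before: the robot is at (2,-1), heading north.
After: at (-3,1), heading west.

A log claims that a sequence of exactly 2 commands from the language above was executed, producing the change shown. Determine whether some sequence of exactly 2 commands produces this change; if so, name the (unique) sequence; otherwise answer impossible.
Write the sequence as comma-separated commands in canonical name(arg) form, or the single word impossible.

key: cell and facing (now W) both changed — the 2 commands mix motion and turning
start: at (2,-1), heading north
1. arc(left, 2) → at (0,1), heading west
2. straight(3) → at (-3,1), heading west
uniquely the one of 25 2-step routes that fits.

arc(left, 2), straight(3)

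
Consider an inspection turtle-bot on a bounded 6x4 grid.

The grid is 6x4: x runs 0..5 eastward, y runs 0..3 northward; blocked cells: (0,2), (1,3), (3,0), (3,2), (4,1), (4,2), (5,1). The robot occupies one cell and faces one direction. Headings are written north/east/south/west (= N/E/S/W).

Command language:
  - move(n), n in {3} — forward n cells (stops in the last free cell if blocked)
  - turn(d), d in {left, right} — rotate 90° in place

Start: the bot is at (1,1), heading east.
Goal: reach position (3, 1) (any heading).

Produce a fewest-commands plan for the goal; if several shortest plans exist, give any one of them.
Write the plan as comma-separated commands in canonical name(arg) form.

move(3)

t0: at (1,1), heading east
t=1 move(3) ⇒ at (3,1), heading east
no 0-step plan works, so 1 is optimal.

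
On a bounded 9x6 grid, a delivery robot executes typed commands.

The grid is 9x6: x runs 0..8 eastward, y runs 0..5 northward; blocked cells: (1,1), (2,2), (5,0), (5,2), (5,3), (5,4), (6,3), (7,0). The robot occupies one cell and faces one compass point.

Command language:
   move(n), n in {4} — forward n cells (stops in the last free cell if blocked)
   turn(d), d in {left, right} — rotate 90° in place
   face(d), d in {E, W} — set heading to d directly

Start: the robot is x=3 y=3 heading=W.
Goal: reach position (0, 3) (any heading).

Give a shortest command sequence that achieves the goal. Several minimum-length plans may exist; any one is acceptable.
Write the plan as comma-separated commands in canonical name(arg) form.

move(4)

start: x=3 y=3 heading=W
t=1 move(4) ⇒ x=0 y=3 heading=W
no 0-step plan works, so 1 is optimal.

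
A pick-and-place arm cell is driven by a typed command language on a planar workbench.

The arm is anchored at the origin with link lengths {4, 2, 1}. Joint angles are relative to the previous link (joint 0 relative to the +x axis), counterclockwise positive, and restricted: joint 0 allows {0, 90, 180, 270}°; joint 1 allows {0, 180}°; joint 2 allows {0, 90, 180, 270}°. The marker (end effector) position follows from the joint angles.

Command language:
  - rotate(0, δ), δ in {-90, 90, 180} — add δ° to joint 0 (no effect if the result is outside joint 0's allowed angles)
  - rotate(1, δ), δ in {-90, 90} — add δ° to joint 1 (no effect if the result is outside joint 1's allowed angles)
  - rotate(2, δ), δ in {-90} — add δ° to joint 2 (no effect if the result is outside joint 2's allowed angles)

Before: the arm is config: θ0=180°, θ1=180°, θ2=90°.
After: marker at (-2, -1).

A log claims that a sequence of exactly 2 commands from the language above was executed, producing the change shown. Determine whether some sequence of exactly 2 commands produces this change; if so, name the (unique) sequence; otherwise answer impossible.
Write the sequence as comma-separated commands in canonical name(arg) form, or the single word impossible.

start: config: θ0=180°, θ1=180°, θ2=90°
t=1 rotate(2, -90) ⇒ config: θ0=180°, θ1=180°, θ2=0°
t=2 rotate(2, -90) ⇒ config: θ0=180°, θ1=180°, θ2=270°
no rival 2-sequence matches.

rotate(2, -90), rotate(2, -90)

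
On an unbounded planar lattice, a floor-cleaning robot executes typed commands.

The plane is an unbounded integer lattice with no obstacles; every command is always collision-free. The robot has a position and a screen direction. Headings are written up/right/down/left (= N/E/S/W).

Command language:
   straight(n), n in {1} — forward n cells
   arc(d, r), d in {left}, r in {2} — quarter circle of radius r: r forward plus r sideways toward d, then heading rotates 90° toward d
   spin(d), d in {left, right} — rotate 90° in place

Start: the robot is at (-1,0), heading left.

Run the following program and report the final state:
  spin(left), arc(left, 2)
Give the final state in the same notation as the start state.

at (1,-2), heading right

from: at (-1,0), heading left
[1] after spin(left): at (-1,0), heading down
[2] after arc(left, 2): at (1,-2), heading right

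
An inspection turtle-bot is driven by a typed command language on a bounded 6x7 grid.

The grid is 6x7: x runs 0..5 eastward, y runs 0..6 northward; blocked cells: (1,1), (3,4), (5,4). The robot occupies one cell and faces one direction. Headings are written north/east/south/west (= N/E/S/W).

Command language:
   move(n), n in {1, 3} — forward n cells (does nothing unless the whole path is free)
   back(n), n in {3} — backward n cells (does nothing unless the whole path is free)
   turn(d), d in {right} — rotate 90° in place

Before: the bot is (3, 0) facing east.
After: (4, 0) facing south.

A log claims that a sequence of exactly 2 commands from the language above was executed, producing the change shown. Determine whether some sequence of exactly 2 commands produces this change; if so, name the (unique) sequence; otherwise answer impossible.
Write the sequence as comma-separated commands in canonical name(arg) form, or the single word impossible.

move(1), turn(right)

key: order matters: swapping move(1) and turn(right) lands elsewhere
initial: (3, 0) facing east
step 1 (move(1)): (4, 0) facing east
step 2 (turn(right)): (4, 0) facing south
uniquely the one of 16 2-step routes that fits.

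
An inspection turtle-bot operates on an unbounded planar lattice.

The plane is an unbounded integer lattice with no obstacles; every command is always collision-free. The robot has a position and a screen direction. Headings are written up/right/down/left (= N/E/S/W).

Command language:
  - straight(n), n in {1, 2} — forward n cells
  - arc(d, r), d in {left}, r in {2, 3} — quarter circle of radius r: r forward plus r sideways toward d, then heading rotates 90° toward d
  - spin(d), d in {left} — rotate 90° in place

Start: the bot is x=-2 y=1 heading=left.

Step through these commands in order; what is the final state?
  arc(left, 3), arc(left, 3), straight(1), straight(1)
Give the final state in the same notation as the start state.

initial: x=-2 y=1 heading=left
step 1 (arc(left, 3)): x=-5 y=-2 heading=down
step 2 (arc(left, 3)): x=-2 y=-5 heading=right
step 3 (straight(1)): x=-1 y=-5 heading=right
step 4 (straight(1)): x=0 y=-5 heading=right

x=0 y=-5 heading=right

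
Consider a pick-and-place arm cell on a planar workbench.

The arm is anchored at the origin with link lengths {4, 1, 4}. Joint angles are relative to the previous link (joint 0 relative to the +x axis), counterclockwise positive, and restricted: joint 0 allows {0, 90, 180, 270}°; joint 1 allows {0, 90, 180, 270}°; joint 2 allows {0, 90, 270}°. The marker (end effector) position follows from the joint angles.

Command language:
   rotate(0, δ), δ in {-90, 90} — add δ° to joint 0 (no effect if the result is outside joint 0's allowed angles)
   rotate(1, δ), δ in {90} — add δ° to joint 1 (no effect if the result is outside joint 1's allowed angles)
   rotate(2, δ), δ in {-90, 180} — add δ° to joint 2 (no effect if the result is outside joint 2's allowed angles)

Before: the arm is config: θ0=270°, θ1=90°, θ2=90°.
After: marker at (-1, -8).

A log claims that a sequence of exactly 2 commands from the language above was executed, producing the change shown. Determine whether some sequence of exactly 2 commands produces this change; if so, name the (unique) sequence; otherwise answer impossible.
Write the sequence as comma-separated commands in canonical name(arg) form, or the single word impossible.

initial: config: θ0=270°, θ1=90°, θ2=90°
t=1 rotate(1, 90) ⇒ config: θ0=270°, θ1=180°, θ2=90°
t=2 rotate(1, 90) ⇒ config: θ0=270°, θ1=270°, θ2=90°
all 25 alternatives checked — unique.

rotate(1, 90), rotate(1, 90)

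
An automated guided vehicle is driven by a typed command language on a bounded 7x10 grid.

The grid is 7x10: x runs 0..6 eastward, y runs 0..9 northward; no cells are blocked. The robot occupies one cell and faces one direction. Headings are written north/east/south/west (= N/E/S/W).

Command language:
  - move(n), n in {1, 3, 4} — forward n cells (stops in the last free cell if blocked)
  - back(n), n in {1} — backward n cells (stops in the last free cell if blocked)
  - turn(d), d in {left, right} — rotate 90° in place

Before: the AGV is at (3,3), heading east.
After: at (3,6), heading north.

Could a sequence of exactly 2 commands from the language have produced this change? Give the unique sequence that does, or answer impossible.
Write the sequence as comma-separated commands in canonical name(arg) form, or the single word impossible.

key: position moved to (3,6) AND the heading swung to N — translation plus rotation needed
begin: at (3,3), heading east
[1] after turn(left): at (3,3), heading north
[2] after move(3): at (3,6), heading north
no rival 2-sequence matches.

turn(left), move(3)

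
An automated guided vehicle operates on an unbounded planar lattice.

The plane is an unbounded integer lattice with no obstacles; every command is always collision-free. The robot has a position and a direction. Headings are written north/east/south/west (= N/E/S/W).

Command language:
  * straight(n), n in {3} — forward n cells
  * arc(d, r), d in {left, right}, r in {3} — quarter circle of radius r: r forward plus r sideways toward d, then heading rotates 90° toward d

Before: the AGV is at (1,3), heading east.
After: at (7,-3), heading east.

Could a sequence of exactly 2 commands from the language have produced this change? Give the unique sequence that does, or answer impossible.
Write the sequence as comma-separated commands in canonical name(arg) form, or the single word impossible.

arc(right, 3), arc(left, 3)

key: heading stays E — rotations cancel among the 2 commands
initial: at (1,3), heading east
step 1 (arc(right, 3)): at (4,0), heading south
step 2 (arc(left, 3)): at (7,-3), heading east
no other 2-command option fits: unique.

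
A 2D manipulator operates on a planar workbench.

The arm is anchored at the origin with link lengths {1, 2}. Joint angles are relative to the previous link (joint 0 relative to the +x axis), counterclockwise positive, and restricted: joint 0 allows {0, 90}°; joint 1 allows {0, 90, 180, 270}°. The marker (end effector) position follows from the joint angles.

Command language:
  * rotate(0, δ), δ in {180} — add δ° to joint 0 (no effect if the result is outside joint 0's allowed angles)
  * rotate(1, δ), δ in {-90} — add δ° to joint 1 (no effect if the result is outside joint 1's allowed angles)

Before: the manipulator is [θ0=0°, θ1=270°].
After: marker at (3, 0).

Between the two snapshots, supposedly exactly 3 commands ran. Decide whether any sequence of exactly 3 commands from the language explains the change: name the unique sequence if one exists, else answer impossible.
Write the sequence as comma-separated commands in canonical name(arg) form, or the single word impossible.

rotate(1, -90), rotate(1, -90), rotate(1, -90)

t0: [θ0=0°, θ1=270°]
1. rotate(1, -90) → [θ0=0°, θ1=180°]
2. rotate(1, -90) → [θ0=0°, θ1=90°]
3. rotate(1, -90) → [θ0=0°, θ1=0°]
no rival 3-sequence matches.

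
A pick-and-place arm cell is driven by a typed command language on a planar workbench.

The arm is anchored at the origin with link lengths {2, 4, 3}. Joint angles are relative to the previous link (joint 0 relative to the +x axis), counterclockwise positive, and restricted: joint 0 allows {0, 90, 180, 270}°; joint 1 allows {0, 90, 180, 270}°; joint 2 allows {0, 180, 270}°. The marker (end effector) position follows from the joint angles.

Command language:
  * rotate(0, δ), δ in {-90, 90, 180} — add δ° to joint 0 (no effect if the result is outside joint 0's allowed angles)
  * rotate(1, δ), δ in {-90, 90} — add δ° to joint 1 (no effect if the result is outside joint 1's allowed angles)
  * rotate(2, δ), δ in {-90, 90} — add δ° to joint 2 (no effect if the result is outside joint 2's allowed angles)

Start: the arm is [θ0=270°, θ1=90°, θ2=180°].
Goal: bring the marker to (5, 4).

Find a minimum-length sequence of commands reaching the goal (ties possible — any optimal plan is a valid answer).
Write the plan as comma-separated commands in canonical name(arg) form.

initial: [θ0=270°, θ1=90°, θ2=180°]
step 1 (rotate(2, 90)): [θ0=270°, θ1=90°, θ2=270°]
step 2 (rotate(0, 90)): [θ0=0°, θ1=90°, θ2=270°]
minimal: 2 command(s), checked below 2.

rotate(2, 90), rotate(0, 90)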